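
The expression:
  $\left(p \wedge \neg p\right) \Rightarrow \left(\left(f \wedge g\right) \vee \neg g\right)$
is always true.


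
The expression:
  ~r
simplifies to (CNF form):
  ~r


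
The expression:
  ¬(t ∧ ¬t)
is always true.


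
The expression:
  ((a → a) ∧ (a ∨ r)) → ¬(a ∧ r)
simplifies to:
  ¬a ∨ ¬r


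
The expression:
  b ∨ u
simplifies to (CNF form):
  b ∨ u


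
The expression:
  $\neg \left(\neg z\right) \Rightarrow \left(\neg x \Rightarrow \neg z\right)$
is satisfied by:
  {x: True, z: False}
  {z: False, x: False}
  {z: True, x: True}


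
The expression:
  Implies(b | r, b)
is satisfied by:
  {b: True, r: False}
  {r: False, b: False}
  {r: True, b: True}


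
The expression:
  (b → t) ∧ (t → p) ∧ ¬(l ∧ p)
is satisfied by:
  {l: False, b: False, p: False, t: False}
  {p: True, l: False, b: False, t: False}
  {t: True, p: True, l: False, b: False}
  {t: True, b: True, p: True, l: False}
  {b: False, l: True, t: False, p: False}


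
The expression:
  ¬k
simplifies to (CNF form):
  ¬k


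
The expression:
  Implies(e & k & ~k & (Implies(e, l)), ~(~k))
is always true.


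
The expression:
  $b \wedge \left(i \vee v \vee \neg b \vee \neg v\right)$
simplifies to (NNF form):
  $b$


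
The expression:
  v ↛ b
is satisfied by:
  {v: True, b: False}


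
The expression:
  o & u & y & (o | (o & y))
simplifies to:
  o & u & y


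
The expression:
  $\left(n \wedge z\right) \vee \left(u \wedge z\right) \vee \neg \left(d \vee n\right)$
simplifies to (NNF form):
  $\left(n \wedge z\right) \vee \left(u \wedge z\right) \vee \left(\neg d \wedge \neg n\right)$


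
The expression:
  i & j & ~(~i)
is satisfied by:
  {i: True, j: True}


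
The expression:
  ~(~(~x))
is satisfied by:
  {x: False}


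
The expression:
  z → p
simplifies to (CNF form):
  p ∨ ¬z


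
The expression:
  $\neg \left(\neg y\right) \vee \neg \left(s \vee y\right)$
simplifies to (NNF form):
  $y \vee \neg s$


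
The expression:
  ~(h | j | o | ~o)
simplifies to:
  False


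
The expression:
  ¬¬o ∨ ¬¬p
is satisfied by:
  {o: True, p: True}
  {o: True, p: False}
  {p: True, o: False}


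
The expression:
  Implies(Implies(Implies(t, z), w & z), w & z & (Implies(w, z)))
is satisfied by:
  {z: True, t: False}
  {t: False, z: False}
  {t: True, z: True}


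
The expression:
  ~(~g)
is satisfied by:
  {g: True}


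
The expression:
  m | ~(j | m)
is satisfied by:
  {m: True, j: False}
  {j: False, m: False}
  {j: True, m: True}


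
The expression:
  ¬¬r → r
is always true.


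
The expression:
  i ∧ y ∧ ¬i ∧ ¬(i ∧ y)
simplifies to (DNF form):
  False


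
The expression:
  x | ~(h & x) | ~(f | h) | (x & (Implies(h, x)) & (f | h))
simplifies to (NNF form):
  True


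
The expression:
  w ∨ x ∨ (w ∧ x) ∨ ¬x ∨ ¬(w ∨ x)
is always true.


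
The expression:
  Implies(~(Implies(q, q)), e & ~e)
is always true.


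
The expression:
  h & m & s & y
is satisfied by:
  {h: True, m: True, s: True, y: True}


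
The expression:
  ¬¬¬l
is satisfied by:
  {l: False}


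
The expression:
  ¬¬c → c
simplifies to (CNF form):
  True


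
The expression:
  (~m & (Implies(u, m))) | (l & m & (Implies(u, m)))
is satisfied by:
  {l: True, u: False, m: False}
  {l: False, u: False, m: False}
  {m: True, l: True, u: False}
  {m: True, u: True, l: True}


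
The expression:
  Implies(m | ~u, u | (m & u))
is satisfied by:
  {u: True}


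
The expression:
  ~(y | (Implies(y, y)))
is never true.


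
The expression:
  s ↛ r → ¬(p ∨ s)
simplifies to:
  r ∨ ¬s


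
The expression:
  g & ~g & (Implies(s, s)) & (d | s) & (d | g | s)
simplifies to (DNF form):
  False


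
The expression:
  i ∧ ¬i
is never true.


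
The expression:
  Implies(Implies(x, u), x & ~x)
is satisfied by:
  {x: True, u: False}


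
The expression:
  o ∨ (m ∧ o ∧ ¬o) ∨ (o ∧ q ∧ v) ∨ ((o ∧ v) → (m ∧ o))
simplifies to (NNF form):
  True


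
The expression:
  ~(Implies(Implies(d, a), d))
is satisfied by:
  {d: False}


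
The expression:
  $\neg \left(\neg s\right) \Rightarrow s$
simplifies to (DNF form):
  $\text{True}$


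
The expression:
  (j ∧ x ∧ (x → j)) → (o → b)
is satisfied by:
  {b: True, o: False, x: False, j: False}
  {b: False, o: False, x: False, j: False}
  {j: True, b: True, o: False, x: False}
  {j: True, b: False, o: False, x: False}
  {b: True, x: True, j: False, o: False}
  {x: True, j: False, o: False, b: False}
  {j: True, x: True, b: True, o: False}
  {j: True, x: True, b: False, o: False}
  {b: True, o: True, j: False, x: False}
  {o: True, j: False, x: False, b: False}
  {b: True, j: True, o: True, x: False}
  {j: True, o: True, b: False, x: False}
  {b: True, x: True, o: True, j: False}
  {x: True, o: True, j: False, b: False}
  {j: True, x: True, o: True, b: True}


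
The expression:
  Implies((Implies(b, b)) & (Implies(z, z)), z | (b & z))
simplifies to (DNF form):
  z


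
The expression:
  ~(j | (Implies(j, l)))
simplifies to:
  False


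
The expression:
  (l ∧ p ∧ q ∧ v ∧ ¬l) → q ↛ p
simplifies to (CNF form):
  True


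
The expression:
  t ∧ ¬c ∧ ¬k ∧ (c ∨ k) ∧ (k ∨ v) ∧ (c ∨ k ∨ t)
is never true.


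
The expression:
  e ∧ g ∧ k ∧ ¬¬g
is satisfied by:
  {e: True, g: True, k: True}


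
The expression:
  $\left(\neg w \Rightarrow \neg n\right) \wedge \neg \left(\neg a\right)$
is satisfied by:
  {a: True, w: True, n: False}
  {a: True, w: False, n: False}
  {a: True, n: True, w: True}


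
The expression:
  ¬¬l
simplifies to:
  l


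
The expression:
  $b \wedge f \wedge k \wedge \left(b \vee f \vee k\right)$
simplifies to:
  $b \wedge f \wedge k$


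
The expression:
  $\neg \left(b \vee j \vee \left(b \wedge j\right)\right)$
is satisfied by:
  {j: False, b: False}


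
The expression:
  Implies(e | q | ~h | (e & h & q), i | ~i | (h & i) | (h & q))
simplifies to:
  True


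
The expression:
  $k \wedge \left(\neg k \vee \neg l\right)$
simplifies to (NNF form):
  $k \wedge \neg l$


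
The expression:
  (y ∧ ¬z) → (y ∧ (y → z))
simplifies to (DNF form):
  z ∨ ¬y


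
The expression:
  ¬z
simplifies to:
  ¬z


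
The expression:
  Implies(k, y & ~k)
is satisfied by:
  {k: False}


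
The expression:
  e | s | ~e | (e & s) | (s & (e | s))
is always true.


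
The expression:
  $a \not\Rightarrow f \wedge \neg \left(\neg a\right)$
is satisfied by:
  {a: True, f: False}


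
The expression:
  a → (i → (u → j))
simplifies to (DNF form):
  j ∨ ¬a ∨ ¬i ∨ ¬u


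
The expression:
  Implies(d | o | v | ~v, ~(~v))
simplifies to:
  v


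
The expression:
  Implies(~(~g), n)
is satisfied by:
  {n: True, g: False}
  {g: False, n: False}
  {g: True, n: True}


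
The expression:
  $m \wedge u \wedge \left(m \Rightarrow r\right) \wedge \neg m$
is never true.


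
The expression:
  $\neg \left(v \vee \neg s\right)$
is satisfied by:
  {s: True, v: False}


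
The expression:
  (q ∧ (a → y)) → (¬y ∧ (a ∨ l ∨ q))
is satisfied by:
  {q: False, y: False}
  {y: True, q: False}
  {q: True, y: False}


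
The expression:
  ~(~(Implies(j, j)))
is always true.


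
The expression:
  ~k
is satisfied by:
  {k: False}


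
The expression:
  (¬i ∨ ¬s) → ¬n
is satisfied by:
  {s: True, i: True, n: False}
  {s: True, i: False, n: False}
  {i: True, s: False, n: False}
  {s: False, i: False, n: False}
  {n: True, s: True, i: True}


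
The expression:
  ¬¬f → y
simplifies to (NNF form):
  y ∨ ¬f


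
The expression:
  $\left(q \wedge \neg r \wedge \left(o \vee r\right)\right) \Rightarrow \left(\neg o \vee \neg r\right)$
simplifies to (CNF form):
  $\text{True}$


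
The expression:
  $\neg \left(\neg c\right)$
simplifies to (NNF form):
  $c$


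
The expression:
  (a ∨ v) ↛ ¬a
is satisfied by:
  {a: True}


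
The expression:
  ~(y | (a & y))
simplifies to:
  ~y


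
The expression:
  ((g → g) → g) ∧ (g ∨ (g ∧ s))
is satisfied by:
  {g: True}


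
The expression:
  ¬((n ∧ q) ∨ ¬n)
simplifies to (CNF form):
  n ∧ ¬q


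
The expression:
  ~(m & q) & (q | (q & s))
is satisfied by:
  {q: True, m: False}


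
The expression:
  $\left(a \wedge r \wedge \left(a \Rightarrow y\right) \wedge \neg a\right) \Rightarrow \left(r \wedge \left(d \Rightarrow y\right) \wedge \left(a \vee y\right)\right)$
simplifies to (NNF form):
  $\text{True}$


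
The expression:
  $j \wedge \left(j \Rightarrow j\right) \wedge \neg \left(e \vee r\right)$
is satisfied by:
  {j: True, e: False, r: False}


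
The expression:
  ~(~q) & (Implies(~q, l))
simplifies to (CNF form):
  q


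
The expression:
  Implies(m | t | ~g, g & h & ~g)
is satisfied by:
  {g: True, t: False, m: False}


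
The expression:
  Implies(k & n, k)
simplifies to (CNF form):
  True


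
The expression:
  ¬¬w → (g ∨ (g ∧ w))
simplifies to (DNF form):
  g ∨ ¬w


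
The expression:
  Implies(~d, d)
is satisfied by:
  {d: True}


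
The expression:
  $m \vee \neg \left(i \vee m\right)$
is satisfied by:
  {m: True, i: False}
  {i: False, m: False}
  {i: True, m: True}


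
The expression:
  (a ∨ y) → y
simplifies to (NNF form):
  y ∨ ¬a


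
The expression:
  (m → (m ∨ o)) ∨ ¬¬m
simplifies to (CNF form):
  True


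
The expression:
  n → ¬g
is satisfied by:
  {g: False, n: False}
  {n: True, g: False}
  {g: True, n: False}


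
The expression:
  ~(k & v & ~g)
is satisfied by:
  {g: True, k: False, v: False}
  {k: False, v: False, g: False}
  {v: True, g: True, k: False}
  {v: True, k: False, g: False}
  {g: True, k: True, v: False}
  {k: True, g: False, v: False}
  {v: True, k: True, g: True}


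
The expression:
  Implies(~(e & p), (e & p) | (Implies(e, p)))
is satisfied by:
  {p: True, e: False}
  {e: False, p: False}
  {e: True, p: True}


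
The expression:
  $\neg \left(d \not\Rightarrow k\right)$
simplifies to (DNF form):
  $k \vee \neg d$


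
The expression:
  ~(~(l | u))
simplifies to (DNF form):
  l | u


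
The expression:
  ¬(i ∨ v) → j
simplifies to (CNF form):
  i ∨ j ∨ v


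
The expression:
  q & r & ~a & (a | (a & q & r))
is never true.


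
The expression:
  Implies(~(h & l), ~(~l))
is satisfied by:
  {l: True}


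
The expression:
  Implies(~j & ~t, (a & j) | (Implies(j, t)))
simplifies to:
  True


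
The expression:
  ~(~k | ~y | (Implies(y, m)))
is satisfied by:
  {y: True, k: True, m: False}


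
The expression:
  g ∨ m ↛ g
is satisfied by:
  {m: True, g: True}
  {m: True, g: False}
  {g: True, m: False}


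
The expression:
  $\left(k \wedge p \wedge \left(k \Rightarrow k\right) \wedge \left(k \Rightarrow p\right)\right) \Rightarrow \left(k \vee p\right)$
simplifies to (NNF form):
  $\text{True}$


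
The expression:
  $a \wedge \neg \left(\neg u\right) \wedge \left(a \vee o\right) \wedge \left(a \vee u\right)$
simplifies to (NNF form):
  $a \wedge u$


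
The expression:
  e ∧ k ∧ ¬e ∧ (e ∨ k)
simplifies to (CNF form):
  False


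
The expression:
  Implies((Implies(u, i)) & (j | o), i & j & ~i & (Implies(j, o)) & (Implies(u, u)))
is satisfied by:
  {u: True, o: False, i: False, j: False}
  {j: False, o: False, u: False, i: False}
  {j: True, u: True, o: False, i: False}
  {i: True, u: True, j: False, o: False}
  {i: True, j: False, o: False, u: False}
  {u: True, o: True, i: False, j: False}
  {j: True, u: True, o: True, i: False}


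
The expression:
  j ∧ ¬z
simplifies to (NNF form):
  j ∧ ¬z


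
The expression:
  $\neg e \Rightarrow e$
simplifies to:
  $e$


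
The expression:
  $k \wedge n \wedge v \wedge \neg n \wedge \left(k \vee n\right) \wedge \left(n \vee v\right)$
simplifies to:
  $\text{False}$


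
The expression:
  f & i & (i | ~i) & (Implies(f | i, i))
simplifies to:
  f & i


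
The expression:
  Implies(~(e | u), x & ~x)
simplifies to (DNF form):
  e | u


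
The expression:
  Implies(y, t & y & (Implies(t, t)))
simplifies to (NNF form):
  t | ~y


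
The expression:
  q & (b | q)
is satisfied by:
  {q: True}


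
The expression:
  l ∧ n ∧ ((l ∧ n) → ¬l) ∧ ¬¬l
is never true.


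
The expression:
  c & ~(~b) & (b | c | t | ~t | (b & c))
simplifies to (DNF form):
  b & c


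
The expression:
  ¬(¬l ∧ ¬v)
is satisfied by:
  {v: True, l: True}
  {v: True, l: False}
  {l: True, v: False}


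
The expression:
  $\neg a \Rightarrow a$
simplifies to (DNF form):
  $a$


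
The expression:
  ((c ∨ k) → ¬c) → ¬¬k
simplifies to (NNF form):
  c ∨ k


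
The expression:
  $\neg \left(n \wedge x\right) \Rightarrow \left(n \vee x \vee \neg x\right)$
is always true.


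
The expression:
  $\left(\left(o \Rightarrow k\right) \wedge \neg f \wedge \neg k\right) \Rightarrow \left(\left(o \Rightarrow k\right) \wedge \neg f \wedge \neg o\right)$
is always true.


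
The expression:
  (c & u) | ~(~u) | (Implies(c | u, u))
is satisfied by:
  {u: True, c: False}
  {c: False, u: False}
  {c: True, u: True}


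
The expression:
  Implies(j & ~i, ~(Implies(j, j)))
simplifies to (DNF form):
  i | ~j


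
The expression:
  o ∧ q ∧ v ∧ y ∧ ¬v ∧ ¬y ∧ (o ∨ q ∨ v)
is never true.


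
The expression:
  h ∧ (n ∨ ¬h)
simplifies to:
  h ∧ n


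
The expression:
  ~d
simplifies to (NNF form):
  ~d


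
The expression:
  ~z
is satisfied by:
  {z: False}


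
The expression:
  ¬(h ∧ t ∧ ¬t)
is always true.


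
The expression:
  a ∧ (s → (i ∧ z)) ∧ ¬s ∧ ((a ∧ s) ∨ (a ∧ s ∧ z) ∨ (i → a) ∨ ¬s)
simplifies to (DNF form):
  a ∧ ¬s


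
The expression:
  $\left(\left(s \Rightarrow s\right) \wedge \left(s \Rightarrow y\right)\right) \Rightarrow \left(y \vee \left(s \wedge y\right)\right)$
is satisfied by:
  {y: True, s: True}
  {y: True, s: False}
  {s: True, y: False}


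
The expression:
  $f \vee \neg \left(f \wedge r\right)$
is always true.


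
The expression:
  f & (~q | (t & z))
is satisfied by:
  {f: True, z: True, t: True, q: False}
  {f: True, z: True, t: False, q: False}
  {f: True, t: True, q: False, z: False}
  {f: True, t: False, q: False, z: False}
  {f: True, z: True, q: True, t: True}


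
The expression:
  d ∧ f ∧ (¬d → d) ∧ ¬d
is never true.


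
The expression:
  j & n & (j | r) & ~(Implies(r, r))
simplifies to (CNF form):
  False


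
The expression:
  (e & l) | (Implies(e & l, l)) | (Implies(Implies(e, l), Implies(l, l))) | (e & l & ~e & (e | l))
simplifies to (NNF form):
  True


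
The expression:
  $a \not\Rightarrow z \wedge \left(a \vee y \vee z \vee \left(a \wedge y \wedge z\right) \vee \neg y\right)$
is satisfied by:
  {a: True, z: False}


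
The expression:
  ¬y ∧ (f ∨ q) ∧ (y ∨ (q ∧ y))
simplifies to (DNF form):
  False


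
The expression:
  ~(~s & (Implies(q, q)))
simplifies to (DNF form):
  s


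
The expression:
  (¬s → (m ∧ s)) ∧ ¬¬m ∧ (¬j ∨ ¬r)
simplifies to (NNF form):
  m ∧ s ∧ (¬j ∨ ¬r)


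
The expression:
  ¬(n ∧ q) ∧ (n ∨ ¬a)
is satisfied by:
  {a: False, q: False, n: False}
  {n: True, a: False, q: False}
  {q: True, a: False, n: False}
  {n: True, a: True, q: False}


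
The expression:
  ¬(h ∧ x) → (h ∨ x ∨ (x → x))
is always true.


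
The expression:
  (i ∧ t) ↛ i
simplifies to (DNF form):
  False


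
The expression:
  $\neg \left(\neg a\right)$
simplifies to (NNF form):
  $a$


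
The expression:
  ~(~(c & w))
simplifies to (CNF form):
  c & w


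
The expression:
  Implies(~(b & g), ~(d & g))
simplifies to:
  b | ~d | ~g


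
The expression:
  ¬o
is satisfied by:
  {o: False}


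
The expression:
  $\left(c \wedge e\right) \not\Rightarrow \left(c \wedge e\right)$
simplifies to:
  $\text{False}$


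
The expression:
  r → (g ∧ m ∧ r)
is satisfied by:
  {m: True, g: True, r: False}
  {m: True, g: False, r: False}
  {g: True, m: False, r: False}
  {m: False, g: False, r: False}
  {r: True, m: True, g: True}


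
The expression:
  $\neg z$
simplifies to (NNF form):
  $\neg z$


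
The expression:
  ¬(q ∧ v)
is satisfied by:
  {v: False, q: False}
  {q: True, v: False}
  {v: True, q: False}


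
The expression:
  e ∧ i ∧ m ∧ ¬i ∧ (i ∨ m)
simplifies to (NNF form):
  False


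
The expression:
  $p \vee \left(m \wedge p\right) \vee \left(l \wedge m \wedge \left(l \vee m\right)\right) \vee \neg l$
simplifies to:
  $m \vee p \vee \neg l$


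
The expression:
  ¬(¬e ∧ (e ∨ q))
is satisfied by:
  {e: True, q: False}
  {q: False, e: False}
  {q: True, e: True}


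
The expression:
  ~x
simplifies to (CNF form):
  ~x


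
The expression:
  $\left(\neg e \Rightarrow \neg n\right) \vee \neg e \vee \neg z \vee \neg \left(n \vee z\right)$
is always true.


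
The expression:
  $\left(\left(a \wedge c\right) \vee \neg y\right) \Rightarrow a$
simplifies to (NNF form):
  $a \vee y$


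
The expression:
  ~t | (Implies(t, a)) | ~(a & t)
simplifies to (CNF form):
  True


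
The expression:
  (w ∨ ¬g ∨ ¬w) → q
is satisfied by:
  {q: True}


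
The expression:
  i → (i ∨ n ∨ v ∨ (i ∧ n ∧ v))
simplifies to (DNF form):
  True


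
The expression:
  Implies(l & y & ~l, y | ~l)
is always true.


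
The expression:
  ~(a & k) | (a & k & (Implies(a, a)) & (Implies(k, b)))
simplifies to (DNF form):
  b | ~a | ~k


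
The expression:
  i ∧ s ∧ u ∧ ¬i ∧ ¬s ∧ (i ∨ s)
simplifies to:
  False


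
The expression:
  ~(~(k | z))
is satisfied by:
  {k: True, z: True}
  {k: True, z: False}
  {z: True, k: False}


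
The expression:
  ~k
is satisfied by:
  {k: False}


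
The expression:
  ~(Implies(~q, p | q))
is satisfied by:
  {q: False, p: False}


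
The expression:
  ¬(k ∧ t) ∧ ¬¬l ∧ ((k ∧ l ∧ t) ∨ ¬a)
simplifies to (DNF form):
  (l ∧ ¬a ∧ ¬k) ∨ (l ∧ ¬a ∧ ¬t)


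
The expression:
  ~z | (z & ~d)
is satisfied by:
  {z: False, d: False}
  {d: True, z: False}
  {z: True, d: False}


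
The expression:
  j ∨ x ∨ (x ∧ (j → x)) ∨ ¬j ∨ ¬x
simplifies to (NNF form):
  True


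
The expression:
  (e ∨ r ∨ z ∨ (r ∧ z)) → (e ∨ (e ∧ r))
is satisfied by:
  {e: True, r: False, z: False}
  {z: True, e: True, r: False}
  {e: True, r: True, z: False}
  {z: True, e: True, r: True}
  {z: False, r: False, e: False}


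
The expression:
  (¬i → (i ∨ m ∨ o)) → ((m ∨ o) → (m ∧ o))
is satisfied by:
  {o: False, m: False}
  {m: True, o: True}


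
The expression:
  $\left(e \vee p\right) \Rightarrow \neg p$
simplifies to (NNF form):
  $\neg p$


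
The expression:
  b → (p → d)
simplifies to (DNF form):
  d ∨ ¬b ∨ ¬p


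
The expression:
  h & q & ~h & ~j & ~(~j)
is never true.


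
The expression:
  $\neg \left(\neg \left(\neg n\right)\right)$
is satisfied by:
  {n: False}


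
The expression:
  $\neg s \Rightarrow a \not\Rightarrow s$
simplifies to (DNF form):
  $a \vee s$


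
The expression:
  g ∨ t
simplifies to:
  g ∨ t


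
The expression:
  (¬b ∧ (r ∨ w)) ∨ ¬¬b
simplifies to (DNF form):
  b ∨ r ∨ w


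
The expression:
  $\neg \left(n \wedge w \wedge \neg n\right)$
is always true.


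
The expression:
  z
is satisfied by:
  {z: True}


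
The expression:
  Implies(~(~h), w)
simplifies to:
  w | ~h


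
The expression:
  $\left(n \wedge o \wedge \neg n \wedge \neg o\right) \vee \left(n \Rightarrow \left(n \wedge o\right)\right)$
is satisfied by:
  {o: True, n: False}
  {n: False, o: False}
  {n: True, o: True}


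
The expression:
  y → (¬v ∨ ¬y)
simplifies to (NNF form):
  ¬v ∨ ¬y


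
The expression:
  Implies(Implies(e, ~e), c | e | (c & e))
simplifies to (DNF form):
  c | e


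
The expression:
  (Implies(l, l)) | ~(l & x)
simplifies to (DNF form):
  True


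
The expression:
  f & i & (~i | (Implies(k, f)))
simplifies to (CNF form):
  f & i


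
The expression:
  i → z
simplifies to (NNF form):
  z ∨ ¬i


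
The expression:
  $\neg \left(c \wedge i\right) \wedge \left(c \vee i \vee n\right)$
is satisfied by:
  {n: True, c: False, i: False}
  {i: True, c: False, n: True}
  {i: True, c: False, n: False}
  {n: True, c: True, i: False}
  {c: True, i: False, n: False}


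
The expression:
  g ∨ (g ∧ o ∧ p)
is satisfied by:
  {g: True}


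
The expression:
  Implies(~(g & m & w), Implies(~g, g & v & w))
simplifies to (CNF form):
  g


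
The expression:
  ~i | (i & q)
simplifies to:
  q | ~i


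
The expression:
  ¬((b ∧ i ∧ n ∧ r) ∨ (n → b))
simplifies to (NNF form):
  n ∧ ¬b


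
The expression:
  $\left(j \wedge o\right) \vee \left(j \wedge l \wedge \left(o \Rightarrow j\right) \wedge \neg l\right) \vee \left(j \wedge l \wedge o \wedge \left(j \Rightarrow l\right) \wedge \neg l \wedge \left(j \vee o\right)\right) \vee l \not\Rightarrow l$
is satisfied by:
  {j: True, o: True}


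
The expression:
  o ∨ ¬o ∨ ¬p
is always true.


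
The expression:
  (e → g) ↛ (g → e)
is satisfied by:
  {g: True, e: False}


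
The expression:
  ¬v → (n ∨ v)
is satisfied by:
  {n: True, v: True}
  {n: True, v: False}
  {v: True, n: False}


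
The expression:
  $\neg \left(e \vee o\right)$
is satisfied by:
  {e: False, o: False}


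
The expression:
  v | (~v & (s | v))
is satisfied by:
  {v: True, s: True}
  {v: True, s: False}
  {s: True, v: False}


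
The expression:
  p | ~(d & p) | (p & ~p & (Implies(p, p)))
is always true.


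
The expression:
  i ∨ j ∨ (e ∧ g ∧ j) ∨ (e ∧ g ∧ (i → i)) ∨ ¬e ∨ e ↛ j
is always true.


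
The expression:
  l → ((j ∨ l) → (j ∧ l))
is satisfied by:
  {j: True, l: False}
  {l: False, j: False}
  {l: True, j: True}


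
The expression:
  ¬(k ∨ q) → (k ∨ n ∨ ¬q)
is always true.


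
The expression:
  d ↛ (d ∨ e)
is never true.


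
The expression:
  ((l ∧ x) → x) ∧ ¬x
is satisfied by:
  {x: False}


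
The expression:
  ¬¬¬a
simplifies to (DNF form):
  ¬a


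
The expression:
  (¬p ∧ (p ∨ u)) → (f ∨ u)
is always true.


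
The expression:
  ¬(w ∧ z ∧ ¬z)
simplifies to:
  True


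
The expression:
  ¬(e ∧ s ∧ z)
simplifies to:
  ¬e ∨ ¬s ∨ ¬z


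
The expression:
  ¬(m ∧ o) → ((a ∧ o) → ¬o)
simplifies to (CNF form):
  m ∨ ¬a ∨ ¬o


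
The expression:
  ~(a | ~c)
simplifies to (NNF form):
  c & ~a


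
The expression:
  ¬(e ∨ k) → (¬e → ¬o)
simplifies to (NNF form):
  e ∨ k ∨ ¬o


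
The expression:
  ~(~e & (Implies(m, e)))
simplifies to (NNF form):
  e | m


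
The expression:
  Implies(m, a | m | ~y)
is always true.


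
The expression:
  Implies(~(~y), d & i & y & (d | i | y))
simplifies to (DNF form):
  ~y | (d & i)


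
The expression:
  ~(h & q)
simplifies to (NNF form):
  ~h | ~q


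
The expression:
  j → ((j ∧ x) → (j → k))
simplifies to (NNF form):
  k ∨ ¬j ∨ ¬x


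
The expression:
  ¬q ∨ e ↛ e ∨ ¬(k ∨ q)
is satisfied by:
  {q: False}


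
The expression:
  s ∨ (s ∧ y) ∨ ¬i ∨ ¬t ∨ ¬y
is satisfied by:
  {s: True, t: False, y: False, i: False}
  {s: False, t: False, y: False, i: False}
  {i: True, s: True, t: False, y: False}
  {i: True, s: False, t: False, y: False}
  {y: True, s: True, t: False, i: False}
  {y: True, s: False, t: False, i: False}
  {i: True, y: True, s: True, t: False}
  {i: True, y: True, s: False, t: False}
  {t: True, s: True, i: False, y: False}
  {t: True, s: False, i: False, y: False}
  {i: True, t: True, s: True, y: False}
  {i: True, t: True, s: False, y: False}
  {y: True, t: True, s: True, i: False}
  {y: True, t: True, s: False, i: False}
  {y: True, t: True, i: True, s: True}


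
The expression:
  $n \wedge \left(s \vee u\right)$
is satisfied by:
  {u: True, s: True, n: True}
  {u: True, n: True, s: False}
  {s: True, n: True, u: False}


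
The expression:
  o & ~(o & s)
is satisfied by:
  {o: True, s: False}


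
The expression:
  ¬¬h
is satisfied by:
  {h: True}


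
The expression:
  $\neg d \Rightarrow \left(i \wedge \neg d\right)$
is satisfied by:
  {i: True, d: True}
  {i: True, d: False}
  {d: True, i: False}


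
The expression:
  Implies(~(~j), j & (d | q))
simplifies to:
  d | q | ~j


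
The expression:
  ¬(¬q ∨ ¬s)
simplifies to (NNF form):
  q ∧ s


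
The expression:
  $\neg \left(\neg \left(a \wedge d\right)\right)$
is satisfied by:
  {a: True, d: True}


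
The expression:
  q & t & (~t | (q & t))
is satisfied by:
  {t: True, q: True}


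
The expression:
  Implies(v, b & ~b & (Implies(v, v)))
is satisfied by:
  {v: False}


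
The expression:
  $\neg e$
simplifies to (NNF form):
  $\neg e$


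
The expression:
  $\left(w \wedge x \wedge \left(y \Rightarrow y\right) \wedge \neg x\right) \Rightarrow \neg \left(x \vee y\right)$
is always true.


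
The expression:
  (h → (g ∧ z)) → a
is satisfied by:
  {a: True, h: True, z: False, g: False}
  {a: True, h: True, g: True, z: False}
  {a: True, h: True, z: True, g: False}
  {a: True, h: True, g: True, z: True}
  {a: True, z: False, g: False, h: False}
  {a: True, g: True, z: False, h: False}
  {a: True, z: True, g: False, h: False}
  {a: True, g: True, z: True, h: False}
  {h: True, z: False, g: False, a: False}
  {g: True, h: True, z: False, a: False}
  {h: True, z: True, g: False, a: False}


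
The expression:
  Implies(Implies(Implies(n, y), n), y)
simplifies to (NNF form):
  y | ~n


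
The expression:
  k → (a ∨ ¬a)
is always true.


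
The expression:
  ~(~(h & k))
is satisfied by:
  {h: True, k: True}


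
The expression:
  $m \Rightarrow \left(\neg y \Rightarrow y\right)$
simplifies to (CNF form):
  $y \vee \neg m$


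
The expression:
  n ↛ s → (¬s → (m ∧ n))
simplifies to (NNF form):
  m ∨ s ∨ ¬n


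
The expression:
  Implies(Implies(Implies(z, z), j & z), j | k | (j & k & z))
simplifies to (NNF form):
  True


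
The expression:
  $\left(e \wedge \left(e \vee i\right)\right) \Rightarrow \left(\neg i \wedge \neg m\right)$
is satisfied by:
  {i: False, e: False, m: False}
  {m: True, i: False, e: False}
  {i: True, m: False, e: False}
  {m: True, i: True, e: False}
  {e: True, m: False, i: False}


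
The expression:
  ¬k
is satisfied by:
  {k: False}


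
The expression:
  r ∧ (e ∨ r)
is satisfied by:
  {r: True}


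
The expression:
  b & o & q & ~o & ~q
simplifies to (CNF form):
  False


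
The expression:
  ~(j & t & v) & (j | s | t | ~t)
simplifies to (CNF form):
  ~j | ~t | ~v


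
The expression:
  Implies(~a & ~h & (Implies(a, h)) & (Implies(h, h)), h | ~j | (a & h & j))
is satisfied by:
  {a: True, h: True, j: False}
  {a: True, h: False, j: False}
  {h: True, a: False, j: False}
  {a: False, h: False, j: False}
  {j: True, a: True, h: True}
  {j: True, a: True, h: False}
  {j: True, h: True, a: False}


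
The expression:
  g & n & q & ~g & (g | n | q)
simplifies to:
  False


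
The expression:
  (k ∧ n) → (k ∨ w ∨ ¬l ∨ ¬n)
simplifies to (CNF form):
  True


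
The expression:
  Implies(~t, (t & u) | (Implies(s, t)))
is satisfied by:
  {t: True, s: False}
  {s: False, t: False}
  {s: True, t: True}


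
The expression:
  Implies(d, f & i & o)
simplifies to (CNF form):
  (f | ~d) & (i | ~d) & (o | ~d)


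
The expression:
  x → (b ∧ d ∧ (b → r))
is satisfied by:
  {b: True, r: True, d: True, x: False}
  {b: True, r: True, d: False, x: False}
  {b: True, d: True, r: False, x: False}
  {b: True, d: False, r: False, x: False}
  {r: True, d: True, b: False, x: False}
  {r: True, b: False, d: False, x: False}
  {r: False, d: True, b: False, x: False}
  {r: False, b: False, d: False, x: False}
  {b: True, x: True, r: True, d: True}


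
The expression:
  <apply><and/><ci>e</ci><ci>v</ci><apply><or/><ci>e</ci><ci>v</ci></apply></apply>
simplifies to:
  <apply><and/><ci>e</ci><ci>v</ci></apply>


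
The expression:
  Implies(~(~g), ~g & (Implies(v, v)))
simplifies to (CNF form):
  ~g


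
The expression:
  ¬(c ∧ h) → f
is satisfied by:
  {c: True, f: True, h: True}
  {c: True, f: True, h: False}
  {f: True, h: True, c: False}
  {f: True, h: False, c: False}
  {c: True, h: True, f: False}


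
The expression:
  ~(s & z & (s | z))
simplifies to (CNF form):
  ~s | ~z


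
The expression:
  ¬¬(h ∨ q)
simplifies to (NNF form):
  h ∨ q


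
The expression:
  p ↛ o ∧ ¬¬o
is never true.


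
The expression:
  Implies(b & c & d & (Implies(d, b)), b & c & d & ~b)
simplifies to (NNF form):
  ~b | ~c | ~d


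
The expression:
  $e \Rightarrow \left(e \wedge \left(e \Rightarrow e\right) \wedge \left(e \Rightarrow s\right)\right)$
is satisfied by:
  {s: True, e: False}
  {e: False, s: False}
  {e: True, s: True}


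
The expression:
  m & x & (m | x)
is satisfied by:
  {m: True, x: True}


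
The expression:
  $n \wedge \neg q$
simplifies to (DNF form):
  $n \wedge \neg q$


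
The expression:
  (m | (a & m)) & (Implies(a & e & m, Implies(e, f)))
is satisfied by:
  {f: True, m: True, e: False, a: False}
  {m: True, a: False, f: False, e: False}
  {a: True, f: True, m: True, e: False}
  {a: True, m: True, f: False, e: False}
  {e: True, f: True, m: True, a: False}
  {e: True, m: True, a: False, f: False}
  {e: True, a: True, m: True, f: True}


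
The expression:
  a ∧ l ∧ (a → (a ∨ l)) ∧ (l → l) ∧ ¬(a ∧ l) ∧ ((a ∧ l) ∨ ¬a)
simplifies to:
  False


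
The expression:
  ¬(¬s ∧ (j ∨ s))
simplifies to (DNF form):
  s ∨ ¬j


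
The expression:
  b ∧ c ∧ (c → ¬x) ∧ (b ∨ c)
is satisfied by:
  {c: True, b: True, x: False}


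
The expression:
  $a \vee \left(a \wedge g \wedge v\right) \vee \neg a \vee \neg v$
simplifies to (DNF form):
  $\text{True}$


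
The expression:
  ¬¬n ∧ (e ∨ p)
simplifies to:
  n ∧ (e ∨ p)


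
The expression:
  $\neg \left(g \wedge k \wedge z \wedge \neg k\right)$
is always true.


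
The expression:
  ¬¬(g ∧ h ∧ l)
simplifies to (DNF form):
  g ∧ h ∧ l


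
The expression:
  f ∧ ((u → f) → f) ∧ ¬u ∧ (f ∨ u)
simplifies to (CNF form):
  f ∧ ¬u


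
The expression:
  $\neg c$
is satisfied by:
  {c: False}


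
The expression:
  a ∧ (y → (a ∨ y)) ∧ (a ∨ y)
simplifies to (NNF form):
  a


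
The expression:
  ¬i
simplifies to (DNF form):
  ¬i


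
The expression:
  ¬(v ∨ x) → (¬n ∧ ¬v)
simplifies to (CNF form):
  v ∨ x ∨ ¬n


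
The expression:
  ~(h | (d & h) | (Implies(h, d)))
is never true.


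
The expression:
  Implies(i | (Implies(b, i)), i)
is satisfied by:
  {i: True, b: True}
  {i: True, b: False}
  {b: True, i: False}


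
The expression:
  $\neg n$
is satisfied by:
  {n: False}


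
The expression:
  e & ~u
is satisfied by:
  {e: True, u: False}


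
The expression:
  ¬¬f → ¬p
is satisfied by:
  {p: False, f: False}
  {f: True, p: False}
  {p: True, f: False}


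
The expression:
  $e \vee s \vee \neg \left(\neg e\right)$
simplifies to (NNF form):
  $e \vee s$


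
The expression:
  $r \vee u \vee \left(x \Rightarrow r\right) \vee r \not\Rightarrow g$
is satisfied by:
  {r: True, u: True, x: False}
  {r: True, u: False, x: False}
  {u: True, r: False, x: False}
  {r: False, u: False, x: False}
  {r: True, x: True, u: True}
  {r: True, x: True, u: False}
  {x: True, u: True, r: False}


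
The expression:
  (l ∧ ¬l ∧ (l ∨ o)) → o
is always true.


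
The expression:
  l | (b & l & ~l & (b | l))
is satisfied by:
  {l: True}


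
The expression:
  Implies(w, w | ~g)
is always true.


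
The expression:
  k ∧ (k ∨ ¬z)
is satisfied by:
  {k: True}


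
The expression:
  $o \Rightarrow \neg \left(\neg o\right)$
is always true.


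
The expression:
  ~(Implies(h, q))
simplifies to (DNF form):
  h & ~q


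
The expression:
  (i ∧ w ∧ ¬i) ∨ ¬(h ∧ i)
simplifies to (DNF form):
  ¬h ∨ ¬i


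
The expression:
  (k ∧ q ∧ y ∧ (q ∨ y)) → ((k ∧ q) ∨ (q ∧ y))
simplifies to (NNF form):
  True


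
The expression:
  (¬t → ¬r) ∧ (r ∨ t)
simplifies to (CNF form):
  t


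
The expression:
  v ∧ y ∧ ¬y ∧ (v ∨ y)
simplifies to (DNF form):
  False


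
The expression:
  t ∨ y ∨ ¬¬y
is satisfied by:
  {y: True, t: True}
  {y: True, t: False}
  {t: True, y: False}


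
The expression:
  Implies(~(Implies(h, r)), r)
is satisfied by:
  {r: True, h: False}
  {h: False, r: False}
  {h: True, r: True}


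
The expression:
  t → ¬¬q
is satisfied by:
  {q: True, t: False}
  {t: False, q: False}
  {t: True, q: True}


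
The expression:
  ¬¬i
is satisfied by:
  {i: True}


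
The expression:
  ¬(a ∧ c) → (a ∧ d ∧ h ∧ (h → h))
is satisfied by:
  {d: True, c: True, a: True, h: True}
  {d: True, c: True, a: True, h: False}
  {c: True, a: True, h: True, d: False}
  {c: True, a: True, h: False, d: False}
  {d: True, a: True, h: True, c: False}


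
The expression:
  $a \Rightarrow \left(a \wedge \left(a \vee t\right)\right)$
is always true.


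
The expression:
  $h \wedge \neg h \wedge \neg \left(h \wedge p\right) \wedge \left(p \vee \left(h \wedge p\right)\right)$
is never true.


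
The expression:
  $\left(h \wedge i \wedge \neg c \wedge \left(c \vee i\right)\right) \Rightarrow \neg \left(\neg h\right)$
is always true.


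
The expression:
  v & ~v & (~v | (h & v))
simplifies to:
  False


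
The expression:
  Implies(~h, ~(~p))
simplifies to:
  h | p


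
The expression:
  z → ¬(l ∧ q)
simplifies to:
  ¬l ∨ ¬q ∨ ¬z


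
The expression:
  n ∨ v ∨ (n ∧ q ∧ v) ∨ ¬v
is always true.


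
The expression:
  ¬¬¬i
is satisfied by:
  {i: False}


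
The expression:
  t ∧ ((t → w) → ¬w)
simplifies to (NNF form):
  t ∧ ¬w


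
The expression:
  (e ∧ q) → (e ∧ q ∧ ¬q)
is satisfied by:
  {e: False, q: False}
  {q: True, e: False}
  {e: True, q: False}


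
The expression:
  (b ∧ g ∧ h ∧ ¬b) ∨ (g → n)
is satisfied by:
  {n: True, g: False}
  {g: False, n: False}
  {g: True, n: True}


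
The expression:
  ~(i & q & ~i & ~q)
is always true.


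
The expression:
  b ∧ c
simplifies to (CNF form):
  b ∧ c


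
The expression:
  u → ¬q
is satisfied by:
  {u: False, q: False}
  {q: True, u: False}
  {u: True, q: False}


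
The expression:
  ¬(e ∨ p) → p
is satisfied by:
  {e: True, p: True}
  {e: True, p: False}
  {p: True, e: False}


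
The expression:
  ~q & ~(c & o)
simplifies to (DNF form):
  (~c & ~q) | (~o & ~q)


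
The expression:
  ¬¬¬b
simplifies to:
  ¬b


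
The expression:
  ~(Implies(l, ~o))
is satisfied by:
  {o: True, l: True}


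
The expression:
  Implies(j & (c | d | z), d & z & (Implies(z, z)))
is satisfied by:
  {d: True, z: True, c: False, j: False}
  {d: True, c: True, z: True, j: False}
  {d: True, z: False, c: False, j: False}
  {d: True, c: True, z: False, j: False}
  {z: True, d: False, c: False, j: False}
  {c: True, z: True, d: False, j: False}
  {d: False, z: False, c: False, j: False}
  {c: True, d: False, z: False, j: False}
  {j: True, d: True, z: True, c: False}
  {j: True, c: True, d: True, z: True}
  {j: True, d: False, z: False, c: False}


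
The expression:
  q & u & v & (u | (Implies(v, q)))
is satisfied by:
  {u: True, q: True, v: True}


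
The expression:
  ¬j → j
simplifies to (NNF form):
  j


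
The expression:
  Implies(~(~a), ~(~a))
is always true.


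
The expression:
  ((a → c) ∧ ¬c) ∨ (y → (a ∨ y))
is always true.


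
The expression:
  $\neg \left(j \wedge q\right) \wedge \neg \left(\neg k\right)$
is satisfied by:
  {k: True, q: False, j: False}
  {j: True, k: True, q: False}
  {q: True, k: True, j: False}


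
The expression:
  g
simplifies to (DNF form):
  g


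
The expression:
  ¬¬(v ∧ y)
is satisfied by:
  {y: True, v: True}


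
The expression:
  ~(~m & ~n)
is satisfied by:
  {n: True, m: True}
  {n: True, m: False}
  {m: True, n: False}


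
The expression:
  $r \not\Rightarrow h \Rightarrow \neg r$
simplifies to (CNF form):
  $h \vee \neg r$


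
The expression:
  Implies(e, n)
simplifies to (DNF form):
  n | ~e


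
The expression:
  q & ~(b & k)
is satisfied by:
  {q: True, k: False, b: False}
  {b: True, q: True, k: False}
  {k: True, q: True, b: False}


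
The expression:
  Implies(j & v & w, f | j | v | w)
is always true.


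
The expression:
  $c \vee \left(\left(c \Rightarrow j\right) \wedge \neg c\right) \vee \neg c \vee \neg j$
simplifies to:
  $\text{True}$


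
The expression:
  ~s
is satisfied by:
  {s: False}


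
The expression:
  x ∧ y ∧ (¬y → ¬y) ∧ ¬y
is never true.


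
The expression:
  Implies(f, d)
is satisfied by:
  {d: True, f: False}
  {f: False, d: False}
  {f: True, d: True}


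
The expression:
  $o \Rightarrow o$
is always true.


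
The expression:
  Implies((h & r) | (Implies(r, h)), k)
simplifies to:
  k | (r & ~h)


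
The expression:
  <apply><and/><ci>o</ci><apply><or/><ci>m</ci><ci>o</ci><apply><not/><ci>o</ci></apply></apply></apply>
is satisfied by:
  {o: True}


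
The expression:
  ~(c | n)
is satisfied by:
  {n: False, c: False}


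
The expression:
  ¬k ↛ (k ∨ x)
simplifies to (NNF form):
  ¬k ∧ ¬x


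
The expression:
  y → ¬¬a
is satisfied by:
  {a: True, y: False}
  {y: False, a: False}
  {y: True, a: True}
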